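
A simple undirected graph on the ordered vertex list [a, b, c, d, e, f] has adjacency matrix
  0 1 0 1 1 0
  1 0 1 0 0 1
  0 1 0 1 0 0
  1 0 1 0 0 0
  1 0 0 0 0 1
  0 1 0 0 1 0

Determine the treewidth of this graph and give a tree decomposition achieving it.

Treewidth 2.
One optimal decomposition is:
Bags: B1 = {b, e, f}  B2 = {a, b, e}  B3 = {a, b, c}  B4 = {a, c, d}
Tree: B1–B2, B2–B3, B3–B4

The largest bag has 3 vertices, giving width 2; this decomposition certifies tw(G) ≤ 2. Since f–e–a–b–f is a cycle in G, G is not acyclic. Forests are exactly the graphs of treewidth ≤ 1, so tw(G) ≥ 2. Therefore the treewidth is 2.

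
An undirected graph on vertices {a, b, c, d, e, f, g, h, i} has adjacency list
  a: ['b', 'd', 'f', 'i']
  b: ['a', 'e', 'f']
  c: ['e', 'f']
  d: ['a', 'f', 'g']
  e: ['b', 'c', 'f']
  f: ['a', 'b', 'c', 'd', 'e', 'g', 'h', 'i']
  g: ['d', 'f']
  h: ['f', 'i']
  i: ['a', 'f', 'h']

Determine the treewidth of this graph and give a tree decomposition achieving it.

Treewidth 2.
One such decomposition:
Bags: B1 = {a, d, f}  B2 = {a, f, i}  B3 = {a, b, f}  B4 = {f, h, i}  B5 = {b, e, f}  B6 = {c, e, f}  B7 = {d, f, g}
Tree: B1–B2, B2–B3, B2–B4, B3–B5, B5–B6, B1–B7

Each bag holds 3 vertices, so the decomposition has width 2, which upper-bounds the treewidth. On the other hand G contains the 3-clique {d, f, g}. A clique must lie in a single bag of any decomposition, so no decomposition can have width below 2. Combining the bounds, tw(G) = 2.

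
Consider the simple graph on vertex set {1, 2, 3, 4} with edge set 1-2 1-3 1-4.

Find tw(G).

A width-1 tree decomposition is:
Bags: B1 = {1, 2}  B2 = {1, 4}  B3 = {1, 3}
Tree: B1–B2, B1–B3
Each bag holds 2 vertices, so the decomposition has width 1, which upper-bounds the treewidth. Any graph with an edge has treewidth ≥ 1, and G has the edge 1–2. Therefore the treewidth is 1.

1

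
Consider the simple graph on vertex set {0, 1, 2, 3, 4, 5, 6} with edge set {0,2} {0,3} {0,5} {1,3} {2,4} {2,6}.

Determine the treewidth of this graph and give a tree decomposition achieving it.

Treewidth 1.
Bags: B1 = {0, 5}  B2 = {0, 2}  B3 = {2, 6}  B4 = {0, 3}  B5 = {2, 4}  B6 = {1, 3}
Tree: B1–B2, B2–B3, B1–B4, B3–B5, B4–B6

The largest bag has 2 vertices, giving width 1; this decomposition certifies tw(G) ≤ 1. G has an edge, so its treewidth is at least 1. Hence tw(G) = 1 exactly.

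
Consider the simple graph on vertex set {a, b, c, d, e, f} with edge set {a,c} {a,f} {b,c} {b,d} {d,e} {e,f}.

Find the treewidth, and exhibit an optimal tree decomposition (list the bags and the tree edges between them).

Treewidth 2.
One optimal decomposition is:
Bags: B1 = {a, e, f}  B2 = {a, c, e}  B3 = {b, c, e}  B4 = {b, d, e}
Tree: B1–B2, B2–B3, B3–B4

Every bag has size at most 3, so the width is 3 − 1 = 2 and tw(G) ≤ 2. The edges e–f–a–c–b–d–e form a cycle, so G is not a tree and its treewidth is at least 2. Therefore the treewidth is 2.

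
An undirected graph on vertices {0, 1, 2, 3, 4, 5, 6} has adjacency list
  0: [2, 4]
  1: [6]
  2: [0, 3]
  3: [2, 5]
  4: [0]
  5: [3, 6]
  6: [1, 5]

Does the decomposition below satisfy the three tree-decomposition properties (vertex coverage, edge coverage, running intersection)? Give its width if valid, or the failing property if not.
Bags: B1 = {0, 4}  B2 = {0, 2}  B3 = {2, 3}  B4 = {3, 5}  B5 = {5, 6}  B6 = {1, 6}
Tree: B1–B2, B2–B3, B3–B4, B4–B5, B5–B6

Yes; width 1.

Every vertex of G appears in some bag (union = {0, 1, 2, 3, 4, 5, 6}); every edge is covered by a bag; and for each vertex v the set of bags containing v is connected in the bag tree. The decomposition is therefore valid. The largest bag has 2 vertices, so the width is 1.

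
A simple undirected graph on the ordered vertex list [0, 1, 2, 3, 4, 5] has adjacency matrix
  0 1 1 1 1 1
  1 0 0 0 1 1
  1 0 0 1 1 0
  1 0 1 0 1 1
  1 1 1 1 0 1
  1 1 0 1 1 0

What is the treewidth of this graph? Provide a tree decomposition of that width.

Every bag has size at most 4, so the width is 4 − 1 = 3 and tw(G) ≤ 3. On the other hand G contains the 4-clique {0, 1, 4, 5}. A clique must lie in a single bag of any decomposition, so no decomposition can have width below 3. The upper and lower bounds meet at 3, so that is the treewidth.

Treewidth 3.
One such decomposition:
Bags: B1 = {0, 3, 4, 5}  B2 = {0, 1, 4, 5}  B3 = {0, 2, 3, 4}
Tree: B1–B2, B1–B3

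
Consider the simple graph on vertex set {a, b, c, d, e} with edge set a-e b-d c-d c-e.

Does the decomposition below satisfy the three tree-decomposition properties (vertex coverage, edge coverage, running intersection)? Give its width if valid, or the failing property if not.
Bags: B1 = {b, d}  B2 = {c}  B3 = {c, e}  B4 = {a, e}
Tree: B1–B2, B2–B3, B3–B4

A tree decomposition must satisfy three properties: every vertex lies in some bag; for every edge, both endpoints lie together in some bag; and for every vertex, the bags containing it form a connected subtree. Here edge (d,c) lies in no bag, so the decomposition is invalid.

No — edge (d,c) lies in no bag.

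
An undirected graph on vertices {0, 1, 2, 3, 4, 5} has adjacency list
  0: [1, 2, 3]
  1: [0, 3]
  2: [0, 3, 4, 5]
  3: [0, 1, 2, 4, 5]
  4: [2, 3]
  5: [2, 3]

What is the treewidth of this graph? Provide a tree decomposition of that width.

Treewidth 2.
One such decomposition:
Bags: B1 = {2, 3, 5}  B2 = {2, 3, 4}  B3 = {0, 2, 3}  B4 = {0, 1, 3}
Tree: B1–B2, B2–B3, B3–B4

Every bag has size at most 3, so the width is 3 − 1 = 2 and tw(G) ≤ 2. For the lower bound, the 3 vertices {0, 1, 3} are pairwise adjacent, and any tree decomposition puts a clique entirely inside one bag — forcing width ≥ 2. Combining the bounds, tw(G) = 2.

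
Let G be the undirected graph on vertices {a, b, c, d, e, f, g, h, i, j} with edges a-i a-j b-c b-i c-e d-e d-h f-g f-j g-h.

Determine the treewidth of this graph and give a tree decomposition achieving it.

Treewidth 2.
One such decomposition:
Bags: B1 = {f, g, h}  B2 = {d, f, h}  B3 = {d, e, f}  B4 = {c, e, f}  B5 = {b, c, f}  B6 = {b, f, i}  B7 = {a, f, i}  B8 = {a, f, j}
Tree: B1–B2, B2–B3, B3–B4, B4–B5, B5–B6, B6–B7, B7–B8

Each bag holds 3 vertices, so the decomposition has width 2, which upper-bounds the treewidth. Since f–g–h–d–e–c–b–i–a–j–f is a cycle in G, G is not acyclic. Forests are exactly the graphs of treewidth ≤ 1, so tw(G) ≥ 2. Combining the bounds, tw(G) = 2.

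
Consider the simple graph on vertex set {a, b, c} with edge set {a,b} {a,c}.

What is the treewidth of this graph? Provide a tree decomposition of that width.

Every bag has size at most 2, so the width is 2 − 1 = 1 and tw(G) ≤ 1. Since G has at least one edge (e.g. c–a), it is not an edgeless graph, so tw(G) ≥ 1. Combining the bounds, tw(G) = 1.

Treewidth 1.
One optimal decomposition is:
Bags: B1 = {a, c}  B2 = {a, b}
Tree: B1–B2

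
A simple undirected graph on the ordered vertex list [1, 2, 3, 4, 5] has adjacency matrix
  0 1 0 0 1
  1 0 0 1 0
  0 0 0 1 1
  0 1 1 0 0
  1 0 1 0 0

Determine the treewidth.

A width-2 tree decomposition is:
Bags: B1 = {1, 3, 5}  B2 = {1, 3, 4}  B3 = {1, 2, 4}
Tree: B1–B2, B2–B3
Each bag holds 3 vertices, so the decomposition has width 2, which upper-bounds the treewidth. The edges 1–5–3–4–2–1 form a cycle, so G is not a tree and its treewidth is at least 2. Therefore the treewidth is 2.

2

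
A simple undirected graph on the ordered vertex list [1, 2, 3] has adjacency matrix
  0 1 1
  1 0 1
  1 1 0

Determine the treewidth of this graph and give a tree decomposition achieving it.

With just one bag of size 3, the width is 3 − 1 = 2, so tw(G) ≤ 2. For the lower bound, the 3 vertices {1, 2, 3} are pairwise adjacent, and any tree decomposition puts a clique entirely inside one bag — forcing width ≥ 2. Hence tw(G) = 2 exactly.

Treewidth 2.
Bags: B1 = {1, 2, 3}
Tree: (single bag)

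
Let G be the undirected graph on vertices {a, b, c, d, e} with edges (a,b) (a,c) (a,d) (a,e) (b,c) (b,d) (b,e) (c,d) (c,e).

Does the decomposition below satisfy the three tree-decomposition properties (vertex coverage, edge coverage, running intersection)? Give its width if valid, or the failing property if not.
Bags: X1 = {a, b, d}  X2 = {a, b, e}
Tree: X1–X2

A tree decomposition must satisfy three properties: every vertex lies in some bag; for every edge, both endpoints lie together in some bag; and for every vertex, the bags containing it form a connected subtree. Here vertex c appears in no bag, so the decomposition is invalid.

No — vertex c appears in no bag.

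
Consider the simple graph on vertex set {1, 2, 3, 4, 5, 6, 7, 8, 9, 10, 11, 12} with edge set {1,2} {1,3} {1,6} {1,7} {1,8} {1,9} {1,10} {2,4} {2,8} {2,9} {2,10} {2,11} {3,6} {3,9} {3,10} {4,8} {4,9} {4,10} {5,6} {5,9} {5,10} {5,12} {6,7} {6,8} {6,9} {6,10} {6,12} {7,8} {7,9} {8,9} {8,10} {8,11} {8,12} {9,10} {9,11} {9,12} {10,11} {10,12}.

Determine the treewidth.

4

A width-4 tree decomposition is:
Bags: B1 = {1, 2, 8, 9, 10}  B2 = {1, 6, 8, 9, 10}  B3 = {6, 8, 9, 10, 12}  B4 = {2, 8, 9, 10, 11}  B5 = {5, 6, 9, 10, 12}  B6 = {1, 6, 7, 8, 9}  B7 = {1, 3, 6, 9, 10}  B8 = {2, 4, 8, 9, 10}
Tree: B1–B2, B2–B3, B1–B4, B3–B5, B2–B6, B2–B7, B1–B8
Each bag holds 5 vertices, so the decomposition has width 4, which upper-bounds the treewidth. Conversely, {1, 2, 8, 9, 10} is a clique of size 5, and the vertices of any clique must share a bag in every tree decomposition; so some bag has ≥ 5 vertices and tw(G) ≥ 4. The upper and lower bounds meet at 4, so that is the treewidth.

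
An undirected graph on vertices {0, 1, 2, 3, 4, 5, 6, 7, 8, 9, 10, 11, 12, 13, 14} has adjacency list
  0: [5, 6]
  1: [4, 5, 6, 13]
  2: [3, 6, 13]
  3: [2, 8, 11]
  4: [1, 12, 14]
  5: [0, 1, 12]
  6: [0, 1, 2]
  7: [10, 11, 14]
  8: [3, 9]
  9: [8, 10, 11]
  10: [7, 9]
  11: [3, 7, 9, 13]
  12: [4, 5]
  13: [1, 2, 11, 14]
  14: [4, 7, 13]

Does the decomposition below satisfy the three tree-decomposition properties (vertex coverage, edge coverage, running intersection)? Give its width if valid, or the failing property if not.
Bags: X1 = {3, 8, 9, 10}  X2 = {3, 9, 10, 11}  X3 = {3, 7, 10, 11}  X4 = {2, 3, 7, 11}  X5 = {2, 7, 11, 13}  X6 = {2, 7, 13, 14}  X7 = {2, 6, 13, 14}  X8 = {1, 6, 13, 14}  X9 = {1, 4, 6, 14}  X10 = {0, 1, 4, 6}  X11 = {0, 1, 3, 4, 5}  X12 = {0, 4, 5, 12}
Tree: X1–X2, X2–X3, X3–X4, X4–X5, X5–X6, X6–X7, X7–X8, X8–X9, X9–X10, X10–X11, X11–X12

No — bags containing vertex 3 are not connected in the tree.

A tree decomposition must satisfy three properties: every vertex lies in some bag; for every edge, both endpoints lie together in some bag; and for every vertex, the bags containing it form a connected subtree. Here bags containing vertex 3 are not connected in the tree, so the decomposition is invalid.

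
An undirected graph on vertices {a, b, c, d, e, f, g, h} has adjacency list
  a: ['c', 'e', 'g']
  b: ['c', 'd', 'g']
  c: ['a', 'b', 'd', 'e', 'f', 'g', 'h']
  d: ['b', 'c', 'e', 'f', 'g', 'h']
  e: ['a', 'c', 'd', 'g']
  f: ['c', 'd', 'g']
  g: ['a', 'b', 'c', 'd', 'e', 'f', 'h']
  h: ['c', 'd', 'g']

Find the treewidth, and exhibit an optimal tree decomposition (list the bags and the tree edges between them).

Every bag has size at most 4, so the width is 4 − 1 = 3 and tw(G) ≤ 3. On the other hand G contains the 4-clique {c, d, e, g}. A clique must lie in a single bag of any decomposition, so no decomposition can have width below 3. Therefore the treewidth is 3.

Treewidth 3.
One such decomposition:
Bags: B1 = {a, c, e, g}  B2 = {c, d, e, g}  B3 = {b, c, d, g}  B4 = {c, d, f, g}  B5 = {c, d, g, h}
Tree: B1–B2, B2–B3, B2–B4, B2–B5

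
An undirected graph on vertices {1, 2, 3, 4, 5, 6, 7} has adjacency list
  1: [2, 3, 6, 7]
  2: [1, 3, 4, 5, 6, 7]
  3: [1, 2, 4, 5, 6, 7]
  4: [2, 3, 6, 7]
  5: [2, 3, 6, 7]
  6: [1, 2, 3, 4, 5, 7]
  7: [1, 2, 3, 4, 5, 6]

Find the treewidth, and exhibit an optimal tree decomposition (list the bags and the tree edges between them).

The largest bag has 5 vertices, giving width 4; this decomposition certifies tw(G) ≤ 4. On the other hand G contains the 5-clique {1, 2, 3, 6, 7}. A clique must lie in a single bag of any decomposition, so no decomposition can have width below 4. Hence tw(G) = 4 exactly.

Treewidth 4.
One optimal decomposition is:
Bags: B1 = {2, 3, 4, 6, 7}  B2 = {2, 3, 5, 6, 7}  B3 = {1, 2, 3, 6, 7}
Tree: B1–B2, B1–B3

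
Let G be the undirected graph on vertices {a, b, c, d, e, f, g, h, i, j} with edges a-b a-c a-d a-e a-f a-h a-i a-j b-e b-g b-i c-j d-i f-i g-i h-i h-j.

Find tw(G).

2

A width-2 tree decomposition is:
Bags: B1 = {a, h, j}  B2 = {a, h, i}  B3 = {a, b, i}  B4 = {a, b, e}  B5 = {b, g, i}  B6 = {a, f, i}  B7 = {a, c, j}  B8 = {a, d, i}
Tree: B1–B2, B2–B3, B3–B4, B3–B5, B3–B6, B1–B7, B3–B8
Every bag has size at most 3, so the width is 3 − 1 = 2 and tw(G) ≤ 2. For the lower bound, the 3 vertices {b, g, i} are pairwise adjacent, and any tree decomposition puts a clique entirely inside one bag — forcing width ≥ 2. Combining the bounds, tw(G) = 2.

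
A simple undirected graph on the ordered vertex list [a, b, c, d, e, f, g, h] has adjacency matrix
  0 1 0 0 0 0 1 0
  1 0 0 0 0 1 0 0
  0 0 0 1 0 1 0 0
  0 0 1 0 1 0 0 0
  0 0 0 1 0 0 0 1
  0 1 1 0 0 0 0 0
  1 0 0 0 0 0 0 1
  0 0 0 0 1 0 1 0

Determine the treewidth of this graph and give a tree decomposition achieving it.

Treewidth 2.
One optimal decomposition is:
Bags: B1 = {a, b, g}  B2 = {b, g, h}  B3 = {b, e, h}  B4 = {b, d, e}  B5 = {b, c, d}  B6 = {b, c, f}
Tree: B1–B2, B2–B3, B3–B4, B4–B5, B5–B6

The largest bag has 3 vertices, giving width 2; this decomposition certifies tw(G) ≤ 2. For the lower bound, G contains the cycle b–a–g–h–e–d–c–f–b, so G is not a forest; only forests have treewidth ≤ 1, hence tw(G) ≥ 2. Therefore the treewidth is 2.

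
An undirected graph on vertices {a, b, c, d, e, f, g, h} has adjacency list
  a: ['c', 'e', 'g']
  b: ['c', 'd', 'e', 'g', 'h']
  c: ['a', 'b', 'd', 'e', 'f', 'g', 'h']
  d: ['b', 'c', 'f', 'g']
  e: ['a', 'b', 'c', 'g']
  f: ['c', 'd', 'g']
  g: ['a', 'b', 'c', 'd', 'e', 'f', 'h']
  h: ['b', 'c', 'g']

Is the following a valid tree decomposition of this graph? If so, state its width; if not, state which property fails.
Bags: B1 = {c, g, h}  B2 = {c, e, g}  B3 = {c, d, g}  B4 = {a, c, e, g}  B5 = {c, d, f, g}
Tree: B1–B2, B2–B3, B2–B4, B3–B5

A tree decomposition must satisfy three properties: every vertex lies in some bag; for every edge, both endpoints lie together in some bag; and for every vertex, the bags containing it form a connected subtree. Here vertex b appears in no bag, so the decomposition is invalid.

No — vertex b appears in no bag.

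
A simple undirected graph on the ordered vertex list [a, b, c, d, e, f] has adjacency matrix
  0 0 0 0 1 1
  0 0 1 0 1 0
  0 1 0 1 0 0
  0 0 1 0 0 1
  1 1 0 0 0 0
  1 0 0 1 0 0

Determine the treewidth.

A width-2 tree decomposition is:
Bags: B1 = {a, d, f}  B2 = {a, d, e}  B3 = {b, d, e}  B4 = {b, c, d}
Tree: B1–B2, B2–B3, B3–B4
Each bag holds 3 vertices, so the decomposition has width 2, which upper-bounds the treewidth. The edges d–f–a–e–b–c–d form a cycle, so G is not a tree and its treewidth is at least 2. Combining the bounds, tw(G) = 2.

2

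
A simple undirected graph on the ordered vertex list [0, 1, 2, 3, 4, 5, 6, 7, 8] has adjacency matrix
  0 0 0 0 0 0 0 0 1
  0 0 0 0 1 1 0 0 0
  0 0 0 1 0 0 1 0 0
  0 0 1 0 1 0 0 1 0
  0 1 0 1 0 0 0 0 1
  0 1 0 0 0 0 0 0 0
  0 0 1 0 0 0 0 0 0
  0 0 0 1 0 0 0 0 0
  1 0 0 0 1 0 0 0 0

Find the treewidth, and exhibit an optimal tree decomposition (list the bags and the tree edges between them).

Treewidth 1.
Bags: B1 = {3, 4}  B2 = {1, 4}  B3 = {1, 5}  B4 = {3, 7}  B5 = {4, 8}  B6 = {2, 3}  B7 = {2, 6}  B8 = {0, 8}
Tree: B1–B2, B2–B3, B1–B4, B1–B5, B4–B6, B6–B7, B5–B8

The largest bag has 2 vertices, giving width 1; this decomposition certifies tw(G) ≤ 1. G has an edge, so its treewidth is at least 1. Hence tw(G) = 1 exactly.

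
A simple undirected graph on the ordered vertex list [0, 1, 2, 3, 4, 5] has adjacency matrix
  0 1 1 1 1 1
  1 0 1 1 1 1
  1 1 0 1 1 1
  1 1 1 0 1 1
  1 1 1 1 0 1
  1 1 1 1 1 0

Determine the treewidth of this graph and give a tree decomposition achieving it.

Treewidth 5.
One optimal decomposition is:
Bags: B1 = {0, 1, 2, 3, 4, 5}
Tree: (single bag)

A single bag containing all 6 vertices is trivially a valid decomposition of width 5. For the lower bound, the 6 vertices {0, 1, 2, 3, 4, 5} are pairwise adjacent, and any tree decomposition puts a clique entirely inside one bag — forcing width ≥ 5. Therefore the treewidth is 5.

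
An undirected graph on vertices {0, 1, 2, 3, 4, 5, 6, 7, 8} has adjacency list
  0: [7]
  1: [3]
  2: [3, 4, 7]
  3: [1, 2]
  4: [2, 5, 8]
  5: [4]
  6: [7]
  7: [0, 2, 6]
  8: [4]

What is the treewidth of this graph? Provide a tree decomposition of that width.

The largest bag has 2 vertices, giving width 1; this decomposition certifies tw(G) ≤ 1. Any graph with an edge has treewidth ≥ 1, and G has the edge 7–6. Therefore the treewidth is 1.

Treewidth 1.
One such decomposition:
Bags: B1 = {6, 7}  B2 = {2, 7}  B3 = {2, 4}  B4 = {2, 3}  B5 = {4, 5}  B6 = {4, 8}  B7 = {1, 3}  B8 = {0, 7}
Tree: B1–B2, B2–B3, B2–B4, B3–B5, B3–B6, B4–B7, B1–B8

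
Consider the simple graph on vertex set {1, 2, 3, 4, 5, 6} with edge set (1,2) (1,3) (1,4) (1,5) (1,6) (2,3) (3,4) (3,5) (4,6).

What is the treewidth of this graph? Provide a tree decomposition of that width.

Every bag has size at most 3, so the width is 3 − 1 = 2 and tw(G) ≤ 2. For the lower bound, the 3 vertices {1, 2, 3} are pairwise adjacent, and any tree decomposition puts a clique entirely inside one bag — forcing width ≥ 2. The upper and lower bounds meet at 2, so that is the treewidth.

Treewidth 2.
One such decomposition:
Bags: B1 = {1, 3, 5}  B2 = {1, 3, 4}  B3 = {1, 2, 3}  B4 = {1, 4, 6}
Tree: B1–B2, B2–B3, B2–B4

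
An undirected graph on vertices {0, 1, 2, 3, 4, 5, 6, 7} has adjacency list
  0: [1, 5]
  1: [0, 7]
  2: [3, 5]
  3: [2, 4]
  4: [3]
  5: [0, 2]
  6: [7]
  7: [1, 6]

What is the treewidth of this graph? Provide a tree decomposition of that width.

Treewidth 1.
Bags: B1 = {3, 4}  B2 = {2, 3}  B3 = {2, 5}  B4 = {0, 5}  B5 = {0, 1}  B6 = {1, 7}  B7 = {6, 7}
Tree: B1–B2, B2–B3, B3–B4, B4–B5, B5–B6, B6–B7

The largest bag has 2 vertices, giving width 1; this decomposition certifies tw(G) ≤ 1. Since G has at least one edge (e.g. 4–3), it is not an edgeless graph, so tw(G) ≥ 1. Hence tw(G) = 1 exactly.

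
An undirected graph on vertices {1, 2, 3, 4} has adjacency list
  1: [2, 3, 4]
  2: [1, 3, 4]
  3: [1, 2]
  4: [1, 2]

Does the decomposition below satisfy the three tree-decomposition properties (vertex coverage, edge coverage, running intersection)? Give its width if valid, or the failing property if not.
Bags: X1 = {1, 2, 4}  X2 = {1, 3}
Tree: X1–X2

No — edge (2,3) lies in no bag.

A tree decomposition must satisfy three properties: every vertex lies in some bag; for every edge, both endpoints lie together in some bag; and for every vertex, the bags containing it form a connected subtree. Here edge (2,3) lies in no bag, so the decomposition is invalid.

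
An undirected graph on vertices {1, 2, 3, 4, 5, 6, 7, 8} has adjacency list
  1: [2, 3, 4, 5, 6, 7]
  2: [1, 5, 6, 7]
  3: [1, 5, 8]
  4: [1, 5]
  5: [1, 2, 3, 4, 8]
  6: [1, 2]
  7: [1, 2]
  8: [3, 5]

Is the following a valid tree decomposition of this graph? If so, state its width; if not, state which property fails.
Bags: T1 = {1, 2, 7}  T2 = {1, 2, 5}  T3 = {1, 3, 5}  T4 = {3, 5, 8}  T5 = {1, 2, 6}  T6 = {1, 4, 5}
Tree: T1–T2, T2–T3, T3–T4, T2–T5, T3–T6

Every vertex of G appears in some bag (union = {1, 2, 3, 4, 5, 6, 7, 8}); every edge is covered by a bag; and for each vertex v the set of bags containing v is connected in the bag tree. The decomposition is therefore valid. The largest bag has 3 vertices, so the width is 2.

Yes; width 2.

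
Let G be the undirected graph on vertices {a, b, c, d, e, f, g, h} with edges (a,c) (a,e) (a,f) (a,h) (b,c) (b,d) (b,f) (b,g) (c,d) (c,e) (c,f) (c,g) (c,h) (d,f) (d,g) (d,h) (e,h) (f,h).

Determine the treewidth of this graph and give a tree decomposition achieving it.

Treewidth 3.
One such decomposition:
Bags: B1 = {c, d, f, h}  B2 = {a, c, f, h}  B3 = {b, c, d, f}  B4 = {a, c, e, h}  B5 = {b, c, d, g}
Tree: B1–B2, B1–B3, B2–B4, B3–B5

The largest bag has 4 vertices, giving width 3; this decomposition certifies tw(G) ≤ 3. Conversely, {b, c, d, g} is a clique of size 4, and the vertices of any clique must share a bag in every tree decomposition; so some bag has ≥ 4 vertices and tw(G) ≥ 3. Hence tw(G) = 3 exactly.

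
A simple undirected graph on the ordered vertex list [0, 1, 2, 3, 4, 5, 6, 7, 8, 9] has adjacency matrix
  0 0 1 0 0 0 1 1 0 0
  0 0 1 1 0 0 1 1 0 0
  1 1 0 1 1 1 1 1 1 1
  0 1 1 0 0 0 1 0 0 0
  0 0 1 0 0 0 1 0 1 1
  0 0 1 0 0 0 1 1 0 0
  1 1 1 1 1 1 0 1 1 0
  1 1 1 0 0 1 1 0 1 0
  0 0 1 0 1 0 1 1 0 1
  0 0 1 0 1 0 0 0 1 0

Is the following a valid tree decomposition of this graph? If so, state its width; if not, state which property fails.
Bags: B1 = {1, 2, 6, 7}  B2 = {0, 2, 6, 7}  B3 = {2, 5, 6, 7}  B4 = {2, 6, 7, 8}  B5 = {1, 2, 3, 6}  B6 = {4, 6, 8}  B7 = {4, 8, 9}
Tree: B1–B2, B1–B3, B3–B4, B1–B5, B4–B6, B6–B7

A tree decomposition must satisfy three properties: every vertex lies in some bag; for every edge, both endpoints lie together in some bag; and for every vertex, the bags containing it form a connected subtree. Here edge (2,4) lies in no bag, so the decomposition is invalid.

No — edge (2,4) lies in no bag.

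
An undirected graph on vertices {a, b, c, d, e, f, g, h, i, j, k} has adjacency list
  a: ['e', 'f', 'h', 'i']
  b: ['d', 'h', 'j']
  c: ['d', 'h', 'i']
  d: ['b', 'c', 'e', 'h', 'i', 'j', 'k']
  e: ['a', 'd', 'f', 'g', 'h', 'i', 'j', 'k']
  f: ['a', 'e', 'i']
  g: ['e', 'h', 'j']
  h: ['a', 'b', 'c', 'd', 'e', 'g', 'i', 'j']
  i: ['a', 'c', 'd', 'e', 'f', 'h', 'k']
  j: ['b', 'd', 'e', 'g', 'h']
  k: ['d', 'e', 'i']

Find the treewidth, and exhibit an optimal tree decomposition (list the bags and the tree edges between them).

Treewidth 3.
One optimal decomposition is:
Bags: B1 = {d, e, h, i}  B2 = {d, e, i, k}  B3 = {a, e, h, i}  B4 = {d, e, h, j}  B5 = {e, g, h, j}  B6 = {a, e, f, i}  B7 = {b, d, h, j}  B8 = {c, d, h, i}
Tree: B1–B2, B1–B3, B1–B4, B4–B5, B3–B6, B4–B7, B1–B8

Each bag holds 4 vertices, so the decomposition has width 3, which upper-bounds the treewidth. On the other hand G contains the 4-clique {d, e, h, j}. A clique must lie in a single bag of any decomposition, so no decomposition can have width below 3. Combining the bounds, tw(G) = 3.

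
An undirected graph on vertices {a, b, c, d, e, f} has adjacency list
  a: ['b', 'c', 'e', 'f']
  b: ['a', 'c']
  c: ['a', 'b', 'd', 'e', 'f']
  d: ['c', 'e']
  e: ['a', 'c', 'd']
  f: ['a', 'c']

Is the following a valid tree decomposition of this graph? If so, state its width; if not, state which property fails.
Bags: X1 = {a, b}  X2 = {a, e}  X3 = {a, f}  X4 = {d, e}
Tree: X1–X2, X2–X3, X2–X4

A tree decomposition must satisfy three properties: every vertex lies in some bag; for every edge, both endpoints lie together in some bag; and for every vertex, the bags containing it form a connected subtree. Here vertex c appears in no bag, so the decomposition is invalid.

No — vertex c appears in no bag.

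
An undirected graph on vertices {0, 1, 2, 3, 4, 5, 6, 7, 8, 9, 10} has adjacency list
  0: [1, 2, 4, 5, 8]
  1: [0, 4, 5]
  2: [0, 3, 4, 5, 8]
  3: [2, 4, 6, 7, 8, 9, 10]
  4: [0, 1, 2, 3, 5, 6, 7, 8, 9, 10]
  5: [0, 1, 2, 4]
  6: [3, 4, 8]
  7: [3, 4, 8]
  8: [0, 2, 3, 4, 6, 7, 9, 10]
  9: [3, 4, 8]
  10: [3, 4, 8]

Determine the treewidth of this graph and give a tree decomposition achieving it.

Treewidth 3.
One optimal decomposition is:
Bags: B1 = {0, 2, 4, 5}  B2 = {0, 2, 4, 8}  B3 = {0, 1, 4, 5}  B4 = {2, 3, 4, 8}  B5 = {3, 4, 7, 8}  B6 = {3, 4, 6, 8}  B7 = {3, 4, 8, 9}  B8 = {3, 4, 8, 10}
Tree: B1–B2, B1–B3, B2–B4, B4–B5, B5–B6, B5–B7, B5–B8

Every bag has size at most 4, so the width is 4 − 1 = 3 and tw(G) ≤ 3. For the lower bound, the 4 vertices {0, 2, 4, 8} are pairwise adjacent, and any tree decomposition puts a clique entirely inside one bag — forcing width ≥ 3. The upper and lower bounds meet at 3, so that is the treewidth.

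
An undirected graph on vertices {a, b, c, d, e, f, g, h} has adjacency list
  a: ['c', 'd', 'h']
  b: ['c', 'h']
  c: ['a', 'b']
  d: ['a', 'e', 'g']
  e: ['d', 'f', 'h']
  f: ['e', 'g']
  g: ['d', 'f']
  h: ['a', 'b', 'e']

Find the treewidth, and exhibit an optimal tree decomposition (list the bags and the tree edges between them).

Every bag has size at most 3, so the width is 3 − 1 = 2 and tw(G) ≤ 2. Since c–b–h–a–c is a cycle in G, G is not acyclic. Forests are exactly the graphs of treewidth ≤ 1, so tw(G) ≥ 2. Hence tw(G) = 2 exactly.

Treewidth 2.
One optimal decomposition is:
Bags: B1 = {a, b, c}  B2 = {a, b, h}  B3 = {a, d, h}  B4 = {d, e, h}  B5 = {d, e, g}  B6 = {e, f, g}
Tree: B1–B2, B2–B3, B3–B4, B4–B5, B5–B6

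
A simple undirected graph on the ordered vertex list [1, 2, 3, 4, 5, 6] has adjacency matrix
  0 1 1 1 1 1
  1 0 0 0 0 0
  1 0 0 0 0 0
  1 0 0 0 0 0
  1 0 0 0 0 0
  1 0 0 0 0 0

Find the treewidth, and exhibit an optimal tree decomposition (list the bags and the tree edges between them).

Each bag holds 2 vertices, so the decomposition has width 1, which upper-bounds the treewidth. Since G has at least one edge (e.g. 5–1), it is not an edgeless graph, so tw(G) ≥ 1. The upper and lower bounds meet at 1, so that is the treewidth.

Treewidth 1.
One optimal decomposition is:
Bags: B1 = {1, 5}  B2 = {1, 4}  B3 = {1, 2}  B4 = {1, 3}  B5 = {1, 6}
Tree: B1–B2, B1–B3, B2–B4, B2–B5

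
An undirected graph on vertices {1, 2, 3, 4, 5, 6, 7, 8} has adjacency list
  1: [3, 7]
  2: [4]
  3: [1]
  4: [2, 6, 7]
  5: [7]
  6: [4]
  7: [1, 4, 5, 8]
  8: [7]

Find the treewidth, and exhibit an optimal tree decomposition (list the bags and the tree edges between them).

Treewidth 1.
Bags: B1 = {1, 7}  B2 = {4, 7}  B3 = {7, 8}  B4 = {5, 7}  B5 = {4, 6}  B6 = {1, 3}  B7 = {2, 4}
Tree: B1–B2, B2–B3, B3–B4, B2–B5, B1–B6, B5–B7

The largest bag has 2 vertices, giving width 1; this decomposition certifies tw(G) ≤ 1. Since G has at least one edge (e.g. 1–7), it is not an edgeless graph, so tw(G) ≥ 1. Combining the bounds, tw(G) = 1.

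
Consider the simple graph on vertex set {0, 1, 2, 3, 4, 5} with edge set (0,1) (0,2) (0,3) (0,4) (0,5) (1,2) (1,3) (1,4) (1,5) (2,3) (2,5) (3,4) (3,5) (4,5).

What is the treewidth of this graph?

A width-4 tree decomposition is:
Bags: B1 = {0, 1, 3, 4, 5}  B2 = {0, 1, 2, 3, 5}
Tree: B1–B2
The largest bag has 5 vertices, giving width 4; this decomposition certifies tw(G) ≤ 4. On the other hand G contains the 5-clique {0, 1, 2, 3, 5}. A clique must lie in a single bag of any decomposition, so no decomposition can have width below 4. The upper and lower bounds meet at 4, so that is the treewidth.

4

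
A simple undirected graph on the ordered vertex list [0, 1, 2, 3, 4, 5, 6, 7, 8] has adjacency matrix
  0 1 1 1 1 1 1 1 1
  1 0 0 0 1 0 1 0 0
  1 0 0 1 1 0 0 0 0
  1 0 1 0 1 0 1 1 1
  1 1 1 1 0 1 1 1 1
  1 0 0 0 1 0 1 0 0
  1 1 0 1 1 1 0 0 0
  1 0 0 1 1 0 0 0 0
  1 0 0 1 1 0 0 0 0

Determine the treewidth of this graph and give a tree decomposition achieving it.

Treewidth 3.
One optimal decomposition is:
Bags: B1 = {0, 3, 4, 6}  B2 = {0, 2, 3, 4}  B3 = {0, 4, 5, 6}  B4 = {0, 3, 4, 8}  B5 = {0, 3, 4, 7}  B6 = {0, 1, 4, 6}
Tree: B1–B2, B1–B3, B2–B4, B1–B5, B3–B6

The largest bag has 4 vertices, giving width 3; this decomposition certifies tw(G) ≤ 3. Conversely, {0, 1, 4, 6} is a clique of size 4, and the vertices of any clique must share a bag in every tree decomposition; so some bag has ≥ 4 vertices and tw(G) ≥ 3. Combining the bounds, tw(G) = 3.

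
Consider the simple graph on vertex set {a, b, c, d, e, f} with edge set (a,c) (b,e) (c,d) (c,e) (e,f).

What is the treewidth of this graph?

A width-1 tree decomposition is:
Bags: B1 = {c, d}  B2 = {c, e}  B3 = {b, e}  B4 = {e, f}  B5 = {a, c}
Tree: B1–B2, B2–B3, B3–B4, B2–B5
Each bag holds 2 vertices, so the decomposition has width 1, which upper-bounds the treewidth. Since G has at least one edge (e.g. d–c), it is not an edgeless graph, so tw(G) ≥ 1. Combining the bounds, tw(G) = 1.

1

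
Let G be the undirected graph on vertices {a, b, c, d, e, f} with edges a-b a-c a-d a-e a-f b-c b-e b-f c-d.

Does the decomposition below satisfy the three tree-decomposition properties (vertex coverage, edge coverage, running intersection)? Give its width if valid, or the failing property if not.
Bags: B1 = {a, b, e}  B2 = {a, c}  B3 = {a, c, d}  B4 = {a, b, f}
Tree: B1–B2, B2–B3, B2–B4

No — edge (b,c) lies in no bag.

A tree decomposition must satisfy three properties: every vertex lies in some bag; for every edge, both endpoints lie together in some bag; and for every vertex, the bags containing it form a connected subtree. Here edge (b,c) lies in no bag, so the decomposition is invalid.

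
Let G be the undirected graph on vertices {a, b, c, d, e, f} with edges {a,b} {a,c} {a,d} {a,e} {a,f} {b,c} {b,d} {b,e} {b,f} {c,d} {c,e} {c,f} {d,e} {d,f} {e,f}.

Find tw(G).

A width-5 tree decomposition is:
Bags: B1 = {a, b, c, d, e, f}
Tree: (single bag)
A single bag containing all 6 vertices is trivially a valid decomposition of width 5. On the other hand G contains the 6-clique {a, b, c, d, e, f}. A clique must lie in a single bag of any decomposition, so no decomposition can have width below 5. The upper and lower bounds meet at 5, so that is the treewidth.

5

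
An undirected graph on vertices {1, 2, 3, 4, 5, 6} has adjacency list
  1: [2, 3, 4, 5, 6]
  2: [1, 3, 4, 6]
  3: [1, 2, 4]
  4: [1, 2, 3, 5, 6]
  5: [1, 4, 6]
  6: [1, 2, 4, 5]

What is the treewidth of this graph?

3

A width-3 tree decomposition is:
Bags: B1 = {1, 2, 4, 6}  B2 = {1, 2, 3, 4}  B3 = {1, 4, 5, 6}
Tree: B1–B2, B1–B3
Each bag holds 4 vertices, so the decomposition has width 3, which upper-bounds the treewidth. For the lower bound, the 4 vertices {1, 2, 3, 4} are pairwise adjacent, and any tree decomposition puts a clique entirely inside one bag — forcing width ≥ 3. The upper and lower bounds meet at 3, so that is the treewidth.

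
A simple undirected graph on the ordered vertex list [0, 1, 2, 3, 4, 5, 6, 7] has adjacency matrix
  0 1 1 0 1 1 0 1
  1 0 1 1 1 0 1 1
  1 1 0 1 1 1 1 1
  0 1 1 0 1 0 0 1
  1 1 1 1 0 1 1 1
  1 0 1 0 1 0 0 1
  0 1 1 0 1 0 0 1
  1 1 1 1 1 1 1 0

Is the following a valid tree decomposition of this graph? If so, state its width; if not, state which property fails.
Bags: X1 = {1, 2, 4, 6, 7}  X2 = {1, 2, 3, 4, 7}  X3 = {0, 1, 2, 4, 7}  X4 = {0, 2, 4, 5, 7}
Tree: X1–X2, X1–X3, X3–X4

Vertex coverage: the bags together contain {0, 1, 2, 3, 4, 5, 6, 7}, the full vertex set. Edge coverage: each edge of G has both endpoints in at least one bag. Running intersection: for every vertex, the bags containing it form a connected subtree. All three properties hold, so this is a valid tree decomposition of width max|bag| − 1 = 4, and hence tw(G) ≤ 4.

Yes; width 4.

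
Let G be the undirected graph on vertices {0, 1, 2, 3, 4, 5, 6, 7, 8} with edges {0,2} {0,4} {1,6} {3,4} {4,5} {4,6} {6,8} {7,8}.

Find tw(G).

1

A width-1 tree decomposition is:
Bags: B1 = {4, 6}  B2 = {3, 4}  B3 = {6, 8}  B4 = {0, 4}  B5 = {0, 2}  B6 = {7, 8}  B7 = {1, 6}  B8 = {4, 5}
Tree: B1–B2, B1–B3, B1–B4, B4–B5, B3–B6, B1–B7, B1–B8
The largest bag has 2 vertices, giving width 1; this decomposition certifies tw(G) ≤ 1. G has an edge, so its treewidth is at least 1. The upper and lower bounds meet at 1, so that is the treewidth.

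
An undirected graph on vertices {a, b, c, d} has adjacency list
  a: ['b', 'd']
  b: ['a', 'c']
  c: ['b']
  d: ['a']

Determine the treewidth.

1

A width-1 tree decomposition is:
Bags: B1 = {b, c}  B2 = {a, b}  B3 = {a, d}
Tree: B1–B2, B2–B3
Each bag holds 2 vertices, so the decomposition has width 1, which upper-bounds the treewidth. Since G has at least one edge (e.g. c–b), it is not an edgeless graph, so tw(G) ≥ 1. Hence tw(G) = 1 exactly.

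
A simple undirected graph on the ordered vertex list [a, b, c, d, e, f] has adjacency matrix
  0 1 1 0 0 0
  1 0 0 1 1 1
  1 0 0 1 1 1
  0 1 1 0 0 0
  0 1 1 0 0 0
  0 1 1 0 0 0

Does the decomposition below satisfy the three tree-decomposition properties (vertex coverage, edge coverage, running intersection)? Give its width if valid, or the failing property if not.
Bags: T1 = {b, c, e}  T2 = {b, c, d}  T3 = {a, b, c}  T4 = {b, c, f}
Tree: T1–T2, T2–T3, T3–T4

Checking the three conditions: (i) the bags cover all of {a, b, c, d, e, f}; (ii) for each edge, some bag contains both endpoints; (iii) the bags containing any fixed vertex form a subtree. All hold, so the decomposition is valid with width 3 − 1 = 2.

Yes; width 2.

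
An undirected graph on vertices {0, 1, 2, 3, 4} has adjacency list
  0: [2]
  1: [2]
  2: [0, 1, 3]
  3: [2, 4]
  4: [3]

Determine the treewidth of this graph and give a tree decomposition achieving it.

Treewidth 1.
Bags: B1 = {2, 3}  B2 = {1, 2}  B3 = {3, 4}  B4 = {0, 2}
Tree: B1–B2, B1–B3, B1–B4

The largest bag has 2 vertices, giving width 1; this decomposition certifies tw(G) ≤ 1. Since G has at least one edge (e.g. 2–3), it is not an edgeless graph, so tw(G) ≥ 1. Combining the bounds, tw(G) = 1.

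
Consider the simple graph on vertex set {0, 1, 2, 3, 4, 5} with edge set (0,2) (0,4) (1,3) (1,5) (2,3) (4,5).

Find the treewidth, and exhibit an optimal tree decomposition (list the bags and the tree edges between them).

Treewidth 2.
Bags: B1 = {0, 2, 3}  B2 = {0, 1, 3}  B3 = {0, 1, 5}  B4 = {0, 4, 5}
Tree: B1–B2, B2–B3, B3–B4

Each bag holds 3 vertices, so the decomposition has width 2, which upper-bounds the treewidth. For the lower bound, G contains the cycle 0–2–3–1–5–4–0, so G is not a forest; only forests have treewidth ≤ 1, hence tw(G) ≥ 2. Combining the bounds, tw(G) = 2.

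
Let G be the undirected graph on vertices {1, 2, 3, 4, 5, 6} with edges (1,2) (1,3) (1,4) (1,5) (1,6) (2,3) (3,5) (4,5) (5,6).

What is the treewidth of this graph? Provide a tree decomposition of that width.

Each bag holds 3 vertices, so the decomposition has width 2, which upper-bounds the treewidth. Conversely, {1, 2, 3} is a clique of size 3, and the vertices of any clique must share a bag in every tree decomposition; so some bag has ≥ 3 vertices and tw(G) ≥ 2. Therefore the treewidth is 2.

Treewidth 2.
One such decomposition:
Bags: B1 = {1, 3, 5}  B2 = {1, 5, 6}  B3 = {1, 2, 3}  B4 = {1, 4, 5}
Tree: B1–B2, B1–B3, B2–B4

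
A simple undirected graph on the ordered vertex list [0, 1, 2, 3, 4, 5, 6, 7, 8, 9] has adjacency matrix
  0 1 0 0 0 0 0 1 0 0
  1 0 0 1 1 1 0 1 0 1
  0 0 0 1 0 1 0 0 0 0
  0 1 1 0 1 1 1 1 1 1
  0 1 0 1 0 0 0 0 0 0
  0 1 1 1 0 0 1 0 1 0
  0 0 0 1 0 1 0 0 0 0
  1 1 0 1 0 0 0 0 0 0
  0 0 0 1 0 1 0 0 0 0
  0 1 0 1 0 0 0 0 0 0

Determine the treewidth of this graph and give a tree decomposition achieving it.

Treewidth 2.
One such decomposition:
Bags: B1 = {1, 3, 7}  B2 = {1, 3, 5}  B3 = {1, 3, 9}  B4 = {2, 3, 5}  B5 = {3, 5, 8}  B6 = {0, 1, 7}  B7 = {1, 3, 4}  B8 = {3, 5, 6}
Tree: B1–B2, B2–B3, B2–B4, B4–B5, B1–B6, B2–B7, B2–B8

Every bag has size at most 3, so the width is 3 − 1 = 2 and tw(G) ≤ 2. For the lower bound, the 3 vertices {0, 1, 7} are pairwise adjacent, and any tree decomposition puts a clique entirely inside one bag — forcing width ≥ 2. The upper and lower bounds meet at 2, so that is the treewidth.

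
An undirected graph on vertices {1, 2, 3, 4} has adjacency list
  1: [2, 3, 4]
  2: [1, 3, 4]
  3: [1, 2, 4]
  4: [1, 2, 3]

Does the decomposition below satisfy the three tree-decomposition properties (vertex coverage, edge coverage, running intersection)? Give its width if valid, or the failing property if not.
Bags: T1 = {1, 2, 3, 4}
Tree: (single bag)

Vertex coverage: the bags together contain {1, 2, 3, 4}, the full vertex set. Edge coverage: each edge of G has both endpoints in at least one bag. Running intersection: for every vertex, the bags containing it form a connected subtree. All three properties hold, so this is a valid tree decomposition of width max|bag| − 1 = 3, and hence tw(G) ≤ 3.

Yes; width 3.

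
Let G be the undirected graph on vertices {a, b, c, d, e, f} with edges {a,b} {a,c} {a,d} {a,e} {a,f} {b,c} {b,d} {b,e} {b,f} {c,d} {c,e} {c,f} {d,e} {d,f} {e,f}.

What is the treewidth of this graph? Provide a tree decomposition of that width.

A single bag containing all 6 vertices is trivially a valid decomposition of width 5. For the lower bound, the 6 vertices {a, b, c, d, e, f} are pairwise adjacent, and any tree decomposition puts a clique entirely inside one bag — forcing width ≥ 5. The upper and lower bounds meet at 5, so that is the treewidth.

Treewidth 5.
One such decomposition:
Bags: B1 = {a, b, c, d, e, f}
Tree: (single bag)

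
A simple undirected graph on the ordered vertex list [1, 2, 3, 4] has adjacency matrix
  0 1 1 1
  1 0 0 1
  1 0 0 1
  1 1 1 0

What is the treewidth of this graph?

2

A width-2 tree decomposition is:
Bags: B1 = {1, 2, 4}  B2 = {1, 3, 4}
Tree: B1–B2
Each bag holds 3 vertices, so the decomposition has width 2, which upper-bounds the treewidth. On the other hand G contains the 3-clique {1, 2, 4}. A clique must lie in a single bag of any decomposition, so no decomposition can have width below 2. The upper and lower bounds meet at 2, so that is the treewidth.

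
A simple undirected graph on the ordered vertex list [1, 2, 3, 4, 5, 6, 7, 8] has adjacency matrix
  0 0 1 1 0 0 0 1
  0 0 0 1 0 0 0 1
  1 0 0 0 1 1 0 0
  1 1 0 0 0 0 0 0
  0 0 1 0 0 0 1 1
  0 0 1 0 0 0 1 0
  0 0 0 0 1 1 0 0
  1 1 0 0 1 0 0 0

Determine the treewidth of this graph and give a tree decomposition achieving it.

Treewidth 2.
One optimal decomposition is:
Bags: B1 = {5, 6, 7}  B2 = {3, 5, 6}  B3 = {3, 5, 8}  B4 = {1, 3, 8}  B5 = {1, 2, 8}  B6 = {1, 2, 4}
Tree: B1–B2, B2–B3, B3–B4, B4–B5, B5–B6

The largest bag has 3 vertices, giving width 2; this decomposition certifies tw(G) ≤ 2. Since 7–6–3–5–7 is a cycle in G, G is not acyclic. Forests are exactly the graphs of treewidth ≤ 1, so tw(G) ≥ 2. Hence tw(G) = 2 exactly.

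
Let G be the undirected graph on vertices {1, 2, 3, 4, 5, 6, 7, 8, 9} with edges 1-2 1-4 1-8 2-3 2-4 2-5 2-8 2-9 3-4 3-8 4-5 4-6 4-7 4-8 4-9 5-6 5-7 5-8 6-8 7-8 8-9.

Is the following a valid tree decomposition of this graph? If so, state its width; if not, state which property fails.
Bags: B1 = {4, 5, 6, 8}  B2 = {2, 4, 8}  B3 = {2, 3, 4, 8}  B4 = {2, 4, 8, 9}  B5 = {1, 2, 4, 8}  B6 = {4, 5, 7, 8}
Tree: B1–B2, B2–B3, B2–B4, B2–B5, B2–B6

A tree decomposition must satisfy three properties: every vertex lies in some bag; for every edge, both endpoints lie together in some bag; and for every vertex, the bags containing it form a connected subtree. Here edge (5,2) lies in no bag, so the decomposition is invalid.

No — edge (5,2) lies in no bag.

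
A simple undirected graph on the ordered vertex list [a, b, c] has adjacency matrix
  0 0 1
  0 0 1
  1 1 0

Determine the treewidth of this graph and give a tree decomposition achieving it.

Each bag holds 2 vertices, so the decomposition has width 1, which upper-bounds the treewidth. Since G has at least one edge (e.g. b–c), it is not an edgeless graph, so tw(G) ≥ 1. Hence tw(G) = 1 exactly.

Treewidth 1.
One such decomposition:
Bags: B1 = {b, c}  B2 = {a, c}
Tree: B1–B2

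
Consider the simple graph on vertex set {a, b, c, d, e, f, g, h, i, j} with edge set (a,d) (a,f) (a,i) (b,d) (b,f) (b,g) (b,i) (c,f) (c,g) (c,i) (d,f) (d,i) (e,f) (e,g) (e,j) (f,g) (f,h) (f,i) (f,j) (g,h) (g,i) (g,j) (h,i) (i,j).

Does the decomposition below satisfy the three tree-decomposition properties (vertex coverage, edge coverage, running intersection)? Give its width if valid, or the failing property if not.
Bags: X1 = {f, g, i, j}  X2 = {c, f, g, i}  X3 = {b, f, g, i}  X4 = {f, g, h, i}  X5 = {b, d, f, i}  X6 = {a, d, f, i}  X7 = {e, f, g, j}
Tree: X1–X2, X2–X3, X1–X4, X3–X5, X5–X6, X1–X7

Yes; width 3.

Every vertex of G appears in some bag (union = {a, b, c, d, e, f, g, h, i, j}); every edge is covered by a bag; and for each vertex v the set of bags containing v is connected in the bag tree. The decomposition is therefore valid. The largest bag has 4 vertices, so the width is 3.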